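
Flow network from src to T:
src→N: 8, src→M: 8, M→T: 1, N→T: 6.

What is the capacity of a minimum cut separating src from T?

7

Max flow = 7 (via 2 augmenting paths).
In the residual at optimum, the set reachable from src is {M, N, src}.
Cut edges: N→T (cap 6), M→T (cap 1). Sum = 7.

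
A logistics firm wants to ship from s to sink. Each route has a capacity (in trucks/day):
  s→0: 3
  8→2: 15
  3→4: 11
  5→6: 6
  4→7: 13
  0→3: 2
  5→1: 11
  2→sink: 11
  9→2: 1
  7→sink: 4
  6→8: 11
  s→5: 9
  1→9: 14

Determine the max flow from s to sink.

9

Augment s→5→6→8→2→sink: bottleneck 6. Total 6.
Augment s→5→1→9→2→sink: bottleneck 1. Total 7.
Augment s→0→3→4→7→sink: bottleneck 2. Total 9.
No augmenting path remains in the residual graph.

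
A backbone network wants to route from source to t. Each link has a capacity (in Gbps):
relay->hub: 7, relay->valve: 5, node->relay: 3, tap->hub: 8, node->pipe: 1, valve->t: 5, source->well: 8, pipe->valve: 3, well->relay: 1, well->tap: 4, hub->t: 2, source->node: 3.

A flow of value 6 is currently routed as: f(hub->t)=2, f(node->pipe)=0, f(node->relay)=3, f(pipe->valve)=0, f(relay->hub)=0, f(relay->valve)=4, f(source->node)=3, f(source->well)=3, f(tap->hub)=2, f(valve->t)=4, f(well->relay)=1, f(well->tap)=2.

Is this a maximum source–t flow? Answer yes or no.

Yes

Residual reachable from source: {hub, source, tap, well}; t is not reachable.
Saturated cut: source->node, well->relay, hub->t with total capacity 6 = current flow value. Flow is maximum.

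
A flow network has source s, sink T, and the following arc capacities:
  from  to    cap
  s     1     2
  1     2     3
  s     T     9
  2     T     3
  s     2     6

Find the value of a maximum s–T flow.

Augment s->T: bottleneck 9. Total 9.
Augment s->2->T: bottleneck 3. Total 12.
No augmenting path remains in the residual graph.

12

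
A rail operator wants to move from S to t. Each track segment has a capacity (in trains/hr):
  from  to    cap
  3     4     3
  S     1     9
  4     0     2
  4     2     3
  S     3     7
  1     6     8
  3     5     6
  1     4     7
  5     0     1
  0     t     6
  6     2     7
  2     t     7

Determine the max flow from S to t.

Augment S->1->6->2->t: bottleneck 7. Total 7.
Augment S->1->4->0->t: bottleneck 2. Total 9.
Augment S->3->5->0->t: bottleneck 1. Total 10.
No augmenting path remains in the residual graph.

10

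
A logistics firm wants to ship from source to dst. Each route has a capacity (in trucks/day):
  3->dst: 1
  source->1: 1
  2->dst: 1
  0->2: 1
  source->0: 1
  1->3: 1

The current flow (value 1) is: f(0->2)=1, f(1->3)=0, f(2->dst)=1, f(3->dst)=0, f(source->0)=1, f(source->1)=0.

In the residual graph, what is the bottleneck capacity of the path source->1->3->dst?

1

Residual capacities along the path: source->1: 1, 1->3: 1, 3->dst: 1.
Minimum is 1.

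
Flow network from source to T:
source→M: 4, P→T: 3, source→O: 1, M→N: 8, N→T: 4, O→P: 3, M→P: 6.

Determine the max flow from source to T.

Augment source→O→P→T: bottleneck 1. Total 1.
Augment source→M→P→T: bottleneck 2. Total 3.
Augment source→M→N→T: bottleneck 2. Total 5.
No augmenting path remains in the residual graph.

5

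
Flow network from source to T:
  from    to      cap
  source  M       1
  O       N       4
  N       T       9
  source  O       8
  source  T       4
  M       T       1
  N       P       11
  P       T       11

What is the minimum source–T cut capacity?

9

Max flow = 9 (via 3 augmenting paths).
In the residual at optimum, the set reachable from source is {O, source}.
Cut edges: source→M (cap 1), source→T (cap 4), O→N (cap 4). Sum = 9.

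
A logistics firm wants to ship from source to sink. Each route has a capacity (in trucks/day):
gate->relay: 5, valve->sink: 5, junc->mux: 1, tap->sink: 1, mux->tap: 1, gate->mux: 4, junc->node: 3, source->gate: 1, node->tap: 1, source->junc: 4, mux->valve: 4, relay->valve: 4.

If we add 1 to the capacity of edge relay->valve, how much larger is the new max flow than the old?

Original max flow = 3.
Edge relay->valve does not cross the min cut (source side {junc, node, source}), so extra capacity there cannot help.
New max flow = 3. Increase = 0.

0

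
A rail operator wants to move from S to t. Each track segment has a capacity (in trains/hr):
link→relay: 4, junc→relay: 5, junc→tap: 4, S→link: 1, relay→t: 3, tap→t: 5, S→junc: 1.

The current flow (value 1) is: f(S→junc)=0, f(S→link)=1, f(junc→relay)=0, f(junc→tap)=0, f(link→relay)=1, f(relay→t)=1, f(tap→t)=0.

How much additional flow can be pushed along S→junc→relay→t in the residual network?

1

Residual capacities along the path: S→junc: 1, junc→relay: 5, relay→t: 2.
Minimum is 1.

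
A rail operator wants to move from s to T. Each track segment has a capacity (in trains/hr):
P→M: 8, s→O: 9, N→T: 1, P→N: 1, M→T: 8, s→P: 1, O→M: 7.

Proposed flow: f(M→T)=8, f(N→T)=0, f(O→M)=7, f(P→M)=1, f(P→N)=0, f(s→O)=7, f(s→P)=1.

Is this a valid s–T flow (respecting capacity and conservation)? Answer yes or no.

Every edge has 0 ≤ f(e) ≤ cap(e).
At each intermediate node, inflow equals outflow.

Yes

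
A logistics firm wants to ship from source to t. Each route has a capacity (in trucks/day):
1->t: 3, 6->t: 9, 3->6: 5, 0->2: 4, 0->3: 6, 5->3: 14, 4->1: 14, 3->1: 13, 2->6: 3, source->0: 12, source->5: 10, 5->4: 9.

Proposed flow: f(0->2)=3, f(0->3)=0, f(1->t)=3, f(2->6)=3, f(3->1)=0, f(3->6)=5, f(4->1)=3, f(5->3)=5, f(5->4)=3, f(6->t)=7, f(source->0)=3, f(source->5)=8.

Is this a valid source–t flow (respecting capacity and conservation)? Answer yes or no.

Conservation fails at 6: inflow 8 ≠ outflow 7.

No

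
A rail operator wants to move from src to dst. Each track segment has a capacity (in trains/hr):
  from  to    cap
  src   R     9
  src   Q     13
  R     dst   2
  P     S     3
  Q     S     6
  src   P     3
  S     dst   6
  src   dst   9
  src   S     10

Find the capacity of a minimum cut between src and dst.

Max flow = 17 (via 3 augmenting paths).
In the residual at optimum, the set reachable from src is {P, Q, R, S, src}.
Cut edges: src->dst (cap 9), S->dst (cap 6), R->dst (cap 2). Sum = 17.

17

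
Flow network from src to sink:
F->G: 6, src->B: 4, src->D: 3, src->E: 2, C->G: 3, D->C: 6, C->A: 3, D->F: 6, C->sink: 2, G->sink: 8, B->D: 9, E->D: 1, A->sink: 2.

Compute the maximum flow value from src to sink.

Augment src->D->C->sink: bottleneck 2. Total 2.
Augment src->D->C->A->sink: bottleneck 1. Total 3.
Augment src->E->D->C->A->sink: bottleneck 1. Total 4.
Augment src->B->D->C->G->sink: bottleneck 2. Total 6.
Augment src->B->D->F->G->sink: bottleneck 2. Total 8.
No augmenting path remains in the residual graph.

8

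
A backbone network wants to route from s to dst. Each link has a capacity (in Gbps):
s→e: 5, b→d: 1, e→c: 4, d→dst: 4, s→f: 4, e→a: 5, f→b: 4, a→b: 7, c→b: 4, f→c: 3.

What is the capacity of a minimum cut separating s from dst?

1

Max flow = 1 (via 1 augmenting path).
In the residual at optimum, the set reachable from s is {a, b, c, e, f, s}.
Cut edges: b→d (cap 1). Sum = 1.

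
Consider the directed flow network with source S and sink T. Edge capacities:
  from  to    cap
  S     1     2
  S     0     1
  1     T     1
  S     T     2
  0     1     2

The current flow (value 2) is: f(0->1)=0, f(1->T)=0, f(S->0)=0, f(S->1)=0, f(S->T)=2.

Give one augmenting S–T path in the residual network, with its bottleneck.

S->1->T, bottleneck 1

Residual along S->1->T: S->1: 2, 1->T: 1.
Bottleneck = min = 1.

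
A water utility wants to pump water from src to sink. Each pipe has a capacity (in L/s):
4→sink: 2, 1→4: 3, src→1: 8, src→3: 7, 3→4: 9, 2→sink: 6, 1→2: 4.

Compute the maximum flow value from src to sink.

Augment src→3→4→sink: bottleneck 2. Total 2.
Augment src→1→2→sink: bottleneck 4. Total 6.
No augmenting path remains in the residual graph.

6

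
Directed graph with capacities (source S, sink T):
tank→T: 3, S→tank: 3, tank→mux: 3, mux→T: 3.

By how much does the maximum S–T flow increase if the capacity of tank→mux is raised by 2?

0

Original max flow = 3.
Edge tank→mux does not cross the min cut (source side {S}), so extra capacity there cannot help.
New max flow = 3. Increase = 0.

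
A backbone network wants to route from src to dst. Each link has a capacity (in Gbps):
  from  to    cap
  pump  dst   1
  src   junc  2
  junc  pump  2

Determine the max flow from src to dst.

1

Augment src->junc->pump->dst: bottleneck 1. Total 1.
No augmenting path remains in the residual graph.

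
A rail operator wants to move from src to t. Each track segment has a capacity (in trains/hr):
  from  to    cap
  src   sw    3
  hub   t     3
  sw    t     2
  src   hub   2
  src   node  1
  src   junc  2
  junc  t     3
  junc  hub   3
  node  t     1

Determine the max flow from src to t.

7

Augment src->sw->t: bottleneck 2. Total 2.
Augment src->junc->t: bottleneck 2. Total 4.
Augment src->hub->t: bottleneck 2. Total 6.
Augment src->node->t: bottleneck 1. Total 7.
No augmenting path remains in the residual graph.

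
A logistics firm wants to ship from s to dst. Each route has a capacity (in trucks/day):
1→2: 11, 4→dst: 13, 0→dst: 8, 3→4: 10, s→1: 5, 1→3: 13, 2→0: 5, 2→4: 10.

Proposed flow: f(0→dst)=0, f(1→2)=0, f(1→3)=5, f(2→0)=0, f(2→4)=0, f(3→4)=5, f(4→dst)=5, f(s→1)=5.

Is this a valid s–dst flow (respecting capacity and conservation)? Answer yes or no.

Yes

Every edge has 0 ≤ f(e) ≤ cap(e).
At each intermediate node, inflow equals outflow.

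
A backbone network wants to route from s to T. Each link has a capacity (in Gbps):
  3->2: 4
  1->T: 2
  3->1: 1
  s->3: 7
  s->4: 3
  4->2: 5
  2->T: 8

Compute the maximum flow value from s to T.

8

Augment s->4->2->T: bottleneck 3. Total 3.
Augment s->3->2->T: bottleneck 4. Total 7.
Augment s->3->1->T: bottleneck 1. Total 8.
No augmenting path remains in the residual graph.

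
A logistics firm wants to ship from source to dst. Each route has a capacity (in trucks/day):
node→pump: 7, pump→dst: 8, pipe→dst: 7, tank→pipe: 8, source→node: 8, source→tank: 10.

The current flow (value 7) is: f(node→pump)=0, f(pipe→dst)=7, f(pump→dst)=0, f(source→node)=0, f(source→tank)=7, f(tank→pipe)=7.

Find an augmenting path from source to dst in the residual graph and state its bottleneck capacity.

source→node→pump→dst, bottleneck 7

Residual along source→node→pump→dst: source→node: 8, node→pump: 7, pump→dst: 8.
Bottleneck = min = 7.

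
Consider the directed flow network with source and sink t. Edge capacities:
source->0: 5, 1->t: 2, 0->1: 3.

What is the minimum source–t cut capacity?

2

Max flow = 2 (via 1 augmenting path).
In the residual at optimum, the set reachable from source is {0, 1, source}.
Cut edges: 1->t (cap 2). Sum = 2.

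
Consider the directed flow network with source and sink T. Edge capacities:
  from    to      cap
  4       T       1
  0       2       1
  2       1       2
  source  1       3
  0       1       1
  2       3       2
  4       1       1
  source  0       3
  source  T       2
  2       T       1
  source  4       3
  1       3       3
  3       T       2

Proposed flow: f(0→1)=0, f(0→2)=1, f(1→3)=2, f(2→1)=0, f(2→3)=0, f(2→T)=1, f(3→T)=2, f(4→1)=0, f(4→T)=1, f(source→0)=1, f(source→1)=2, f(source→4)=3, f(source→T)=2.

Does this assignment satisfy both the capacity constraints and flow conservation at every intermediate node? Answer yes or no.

No

Conservation fails at 4: inflow 3 ≠ outflow 1.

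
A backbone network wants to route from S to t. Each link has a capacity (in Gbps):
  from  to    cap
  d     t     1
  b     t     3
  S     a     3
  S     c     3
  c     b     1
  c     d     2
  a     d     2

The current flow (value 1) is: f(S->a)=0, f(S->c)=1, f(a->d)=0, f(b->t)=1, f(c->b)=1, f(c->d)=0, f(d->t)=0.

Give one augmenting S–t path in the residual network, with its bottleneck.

Residual along S->c->d->t: S->c: 2, c->d: 2, d->t: 1.
Bottleneck = min = 1.

S->c->d->t, bottleneck 1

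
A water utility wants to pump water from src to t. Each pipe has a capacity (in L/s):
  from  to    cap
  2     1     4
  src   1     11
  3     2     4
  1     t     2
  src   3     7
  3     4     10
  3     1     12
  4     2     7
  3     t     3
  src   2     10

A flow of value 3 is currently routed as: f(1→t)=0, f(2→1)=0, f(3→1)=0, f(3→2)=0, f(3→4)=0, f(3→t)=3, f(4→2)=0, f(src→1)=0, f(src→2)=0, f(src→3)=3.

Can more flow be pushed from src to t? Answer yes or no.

Yes

Residual path src→1→t has bottleneck 2 > 0.
Pushing 2 along it raises the flow to 5, so the given flow is not maximum.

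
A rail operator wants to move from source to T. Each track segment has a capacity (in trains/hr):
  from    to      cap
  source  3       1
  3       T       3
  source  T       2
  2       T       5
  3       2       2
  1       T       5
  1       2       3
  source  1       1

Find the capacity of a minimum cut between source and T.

4

Max flow = 4 (via 3 augmenting paths).
In the residual at optimum, the set reachable from source is {source}.
Cut edges: source→3 (cap 1), source→1 (cap 1), source→T (cap 2). Sum = 4.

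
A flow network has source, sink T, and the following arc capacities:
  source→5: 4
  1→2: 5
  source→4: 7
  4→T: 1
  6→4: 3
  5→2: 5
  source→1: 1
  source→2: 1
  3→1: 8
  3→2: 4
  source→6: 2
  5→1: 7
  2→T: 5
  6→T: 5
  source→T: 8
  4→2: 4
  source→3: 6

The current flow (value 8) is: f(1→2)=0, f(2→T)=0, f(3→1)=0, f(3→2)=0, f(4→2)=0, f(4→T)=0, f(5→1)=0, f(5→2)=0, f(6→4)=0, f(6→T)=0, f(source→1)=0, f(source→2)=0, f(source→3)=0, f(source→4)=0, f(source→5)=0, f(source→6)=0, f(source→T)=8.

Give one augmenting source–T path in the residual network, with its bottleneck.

source→6→T, bottleneck 2

Residual along source→6→T: source→6: 2, 6→T: 5.
Bottleneck = min = 2.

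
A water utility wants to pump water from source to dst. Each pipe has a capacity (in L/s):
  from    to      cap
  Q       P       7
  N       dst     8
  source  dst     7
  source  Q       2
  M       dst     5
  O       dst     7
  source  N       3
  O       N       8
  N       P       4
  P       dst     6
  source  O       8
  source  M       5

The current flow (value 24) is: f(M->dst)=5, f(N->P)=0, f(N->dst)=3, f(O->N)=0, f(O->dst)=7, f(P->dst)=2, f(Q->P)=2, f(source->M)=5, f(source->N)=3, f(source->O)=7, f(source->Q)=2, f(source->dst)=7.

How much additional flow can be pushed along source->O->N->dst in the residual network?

Residual capacities along the path: source->O: 1, O->N: 8, N->dst: 5.
Minimum is 1.

1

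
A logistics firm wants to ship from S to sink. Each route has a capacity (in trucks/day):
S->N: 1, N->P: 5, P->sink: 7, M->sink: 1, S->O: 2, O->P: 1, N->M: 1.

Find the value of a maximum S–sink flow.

Augment S->N->M->sink: bottleneck 1. Total 1.
Augment S->O->P->sink: bottleneck 1. Total 2.
No augmenting path remains in the residual graph.

2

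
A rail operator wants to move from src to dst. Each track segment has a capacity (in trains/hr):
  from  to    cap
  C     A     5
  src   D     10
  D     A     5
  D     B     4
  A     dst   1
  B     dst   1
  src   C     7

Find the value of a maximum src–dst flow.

2

Augment src→C→A→dst: bottleneck 1. Total 1.
Augment src→D→B→dst: bottleneck 1. Total 2.
No augmenting path remains in the residual graph.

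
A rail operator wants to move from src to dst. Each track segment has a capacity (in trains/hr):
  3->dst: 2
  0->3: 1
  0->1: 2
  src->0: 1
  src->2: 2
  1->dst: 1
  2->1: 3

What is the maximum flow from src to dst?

2

Augment src->0->3->dst: bottleneck 1. Total 1.
Augment src->2->1->dst: bottleneck 1. Total 2.
No augmenting path remains in the residual graph.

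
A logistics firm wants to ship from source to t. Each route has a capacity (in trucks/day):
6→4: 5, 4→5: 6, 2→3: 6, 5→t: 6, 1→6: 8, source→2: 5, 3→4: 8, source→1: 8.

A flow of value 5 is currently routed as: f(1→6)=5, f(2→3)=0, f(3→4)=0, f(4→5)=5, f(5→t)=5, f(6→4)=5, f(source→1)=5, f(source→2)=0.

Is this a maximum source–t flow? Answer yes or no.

Residual path source→2→3→4→5→t has bottleneck 1 > 0.
Pushing 1 along it raises the flow to 6, so the given flow is not maximum.

No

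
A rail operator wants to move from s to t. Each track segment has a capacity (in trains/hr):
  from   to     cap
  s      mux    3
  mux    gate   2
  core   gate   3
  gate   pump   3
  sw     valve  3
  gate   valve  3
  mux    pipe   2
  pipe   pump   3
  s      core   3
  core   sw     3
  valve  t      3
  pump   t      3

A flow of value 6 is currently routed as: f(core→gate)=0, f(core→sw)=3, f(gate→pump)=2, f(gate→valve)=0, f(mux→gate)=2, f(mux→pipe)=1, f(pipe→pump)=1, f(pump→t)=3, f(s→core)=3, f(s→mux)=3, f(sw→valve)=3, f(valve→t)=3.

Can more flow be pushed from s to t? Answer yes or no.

Residual reachable from s: {s}; t is not reachable.
Saturated cut: s→core, s→mux with total capacity 6 = current flow value. Flow is maximum.

No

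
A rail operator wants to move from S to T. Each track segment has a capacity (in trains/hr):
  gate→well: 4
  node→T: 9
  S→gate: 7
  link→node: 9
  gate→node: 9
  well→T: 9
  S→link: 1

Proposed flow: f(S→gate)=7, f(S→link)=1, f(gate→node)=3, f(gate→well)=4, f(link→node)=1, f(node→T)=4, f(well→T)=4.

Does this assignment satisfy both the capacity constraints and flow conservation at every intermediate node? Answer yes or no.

Every edge has 0 ≤ f(e) ≤ cap(e).
At each intermediate node, inflow equals outflow.

Yes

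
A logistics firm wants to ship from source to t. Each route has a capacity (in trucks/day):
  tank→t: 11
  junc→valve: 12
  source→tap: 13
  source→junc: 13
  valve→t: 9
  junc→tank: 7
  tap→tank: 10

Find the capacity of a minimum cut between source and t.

20

Max flow = 20 (via 3 augmenting paths).
In the residual at optimum, the set reachable from source is {junc, source, tank, tap, valve}.
Cut edges: valve→t (cap 9), tank→t (cap 11). Sum = 20.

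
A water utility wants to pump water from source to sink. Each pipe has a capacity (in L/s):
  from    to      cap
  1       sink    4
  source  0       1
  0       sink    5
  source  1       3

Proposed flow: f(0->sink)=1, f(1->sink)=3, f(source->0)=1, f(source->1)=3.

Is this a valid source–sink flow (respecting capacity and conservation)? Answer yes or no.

Yes

Every edge has 0 ≤ f(e) ≤ cap(e).
At each intermediate node, inflow equals outflow.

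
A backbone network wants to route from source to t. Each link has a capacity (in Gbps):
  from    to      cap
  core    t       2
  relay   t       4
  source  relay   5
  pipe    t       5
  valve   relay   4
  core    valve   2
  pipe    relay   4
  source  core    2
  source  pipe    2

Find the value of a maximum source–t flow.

Augment source→pipe→t: bottleneck 2. Total 2.
Augment source→core→t: bottleneck 2. Total 4.
Augment source→relay→t: bottleneck 4. Total 8.
No augmenting path remains in the residual graph.

8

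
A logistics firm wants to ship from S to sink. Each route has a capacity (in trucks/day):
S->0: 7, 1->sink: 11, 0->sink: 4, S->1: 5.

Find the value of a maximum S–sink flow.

9

Augment S->1->sink: bottleneck 5. Total 5.
Augment S->0->sink: bottleneck 4. Total 9.
No augmenting path remains in the residual graph.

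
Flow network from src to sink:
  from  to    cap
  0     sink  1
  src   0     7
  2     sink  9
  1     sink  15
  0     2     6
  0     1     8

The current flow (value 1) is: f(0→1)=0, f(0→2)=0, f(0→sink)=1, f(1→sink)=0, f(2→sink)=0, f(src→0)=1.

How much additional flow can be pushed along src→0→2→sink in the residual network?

Residual capacities along the path: src→0: 6, 0→2: 6, 2→sink: 9.
Minimum is 6.

6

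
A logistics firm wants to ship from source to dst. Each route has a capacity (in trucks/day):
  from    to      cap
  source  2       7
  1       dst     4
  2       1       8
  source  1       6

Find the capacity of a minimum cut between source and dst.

4

Max flow = 4 (via 1 augmenting path).
In the residual at optimum, the set reachable from source is {1, 2, source}.
Cut edges: 1->dst (cap 4). Sum = 4.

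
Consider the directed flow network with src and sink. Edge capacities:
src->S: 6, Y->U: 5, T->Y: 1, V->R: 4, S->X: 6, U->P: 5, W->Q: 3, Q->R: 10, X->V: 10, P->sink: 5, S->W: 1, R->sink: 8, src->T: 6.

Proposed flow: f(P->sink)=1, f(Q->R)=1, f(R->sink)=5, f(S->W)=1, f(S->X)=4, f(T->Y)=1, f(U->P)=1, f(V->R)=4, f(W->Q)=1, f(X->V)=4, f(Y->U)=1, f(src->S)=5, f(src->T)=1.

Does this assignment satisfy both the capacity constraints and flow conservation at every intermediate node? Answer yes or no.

Every edge has 0 ≤ f(e) ≤ cap(e).
At each intermediate node, inflow equals outflow.

Yes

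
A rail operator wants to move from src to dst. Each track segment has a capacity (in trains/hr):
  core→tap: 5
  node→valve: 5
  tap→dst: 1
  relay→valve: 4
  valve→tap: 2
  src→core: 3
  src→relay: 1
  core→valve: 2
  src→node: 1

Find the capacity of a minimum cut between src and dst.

1

Max flow = 1 (via 1 augmenting path).
In the residual at optimum, the set reachable from src is {core, node, relay, src, tap, valve}.
Cut edges: tap→dst (cap 1). Sum = 1.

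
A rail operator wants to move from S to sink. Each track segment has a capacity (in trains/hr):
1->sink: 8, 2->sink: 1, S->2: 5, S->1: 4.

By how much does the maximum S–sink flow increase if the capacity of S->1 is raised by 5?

4

Original max flow = 5.
After raising cap(S->1), augmenting paths through that edge carry 4 more units.
New max flow = 9. Increase = 4.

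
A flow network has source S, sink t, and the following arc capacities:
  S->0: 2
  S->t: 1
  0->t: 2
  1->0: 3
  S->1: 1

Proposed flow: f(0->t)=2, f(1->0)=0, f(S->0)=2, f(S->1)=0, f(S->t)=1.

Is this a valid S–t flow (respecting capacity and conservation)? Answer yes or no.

Every edge has 0 ≤ f(e) ≤ cap(e).
At each intermediate node, inflow equals outflow.

Yes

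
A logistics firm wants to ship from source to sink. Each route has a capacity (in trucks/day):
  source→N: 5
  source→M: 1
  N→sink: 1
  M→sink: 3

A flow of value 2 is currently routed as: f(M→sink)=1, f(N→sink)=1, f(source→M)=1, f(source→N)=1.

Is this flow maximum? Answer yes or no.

Yes

Residual reachable from source: {N, source}; sink is not reachable.
Saturated cut: source→M, N→sink with total capacity 2 = current flow value. Flow is maximum.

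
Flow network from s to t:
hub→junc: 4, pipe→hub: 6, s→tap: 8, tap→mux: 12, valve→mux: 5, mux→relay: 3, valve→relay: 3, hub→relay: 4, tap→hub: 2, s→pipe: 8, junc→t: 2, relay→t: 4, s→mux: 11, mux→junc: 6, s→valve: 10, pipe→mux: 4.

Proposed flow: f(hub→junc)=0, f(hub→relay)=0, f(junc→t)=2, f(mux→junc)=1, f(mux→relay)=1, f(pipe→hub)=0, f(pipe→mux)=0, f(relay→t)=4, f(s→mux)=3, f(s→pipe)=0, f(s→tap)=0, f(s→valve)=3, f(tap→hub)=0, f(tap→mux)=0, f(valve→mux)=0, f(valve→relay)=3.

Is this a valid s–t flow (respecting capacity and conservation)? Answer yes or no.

Conservation fails at mux: inflow 3 ≠ outflow 2.

No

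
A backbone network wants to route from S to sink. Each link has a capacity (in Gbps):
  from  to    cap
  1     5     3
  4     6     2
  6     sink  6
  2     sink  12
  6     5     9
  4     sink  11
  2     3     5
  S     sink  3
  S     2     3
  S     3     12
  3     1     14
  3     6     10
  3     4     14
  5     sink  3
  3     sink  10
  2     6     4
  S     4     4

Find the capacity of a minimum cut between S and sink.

22

Max flow = 22 (via 5 augmenting paths).
In the residual at optimum, the set reachable from S is {S}.
Cut edges: S->2 (cap 3), S->3 (cap 12), S->4 (cap 4), S->sink (cap 3). Sum = 22.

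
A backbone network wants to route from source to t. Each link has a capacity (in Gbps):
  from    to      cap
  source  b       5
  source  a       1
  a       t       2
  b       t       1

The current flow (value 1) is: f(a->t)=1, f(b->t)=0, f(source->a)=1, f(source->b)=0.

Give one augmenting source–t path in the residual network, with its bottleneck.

Residual along source->b->t: source->b: 5, b->t: 1.
Bottleneck = min = 1.

source->b->t, bottleneck 1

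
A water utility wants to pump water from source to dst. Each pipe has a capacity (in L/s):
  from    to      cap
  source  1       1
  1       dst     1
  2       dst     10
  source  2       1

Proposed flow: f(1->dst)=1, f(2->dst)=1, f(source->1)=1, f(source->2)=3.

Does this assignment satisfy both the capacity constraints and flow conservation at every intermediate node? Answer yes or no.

No

Capacity violated on source->2: flow 3 > capacity 1.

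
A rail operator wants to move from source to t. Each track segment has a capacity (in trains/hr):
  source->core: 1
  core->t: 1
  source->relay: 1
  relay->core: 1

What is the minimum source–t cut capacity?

Max flow = 1 (via 1 augmenting path).
In the residual at optimum, the set reachable from source is {core, relay, source}.
Cut edges: core->t (cap 1). Sum = 1.

1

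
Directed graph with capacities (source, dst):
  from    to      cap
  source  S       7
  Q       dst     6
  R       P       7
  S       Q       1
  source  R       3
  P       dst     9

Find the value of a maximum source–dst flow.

4

Augment source->S->Q->dst: bottleneck 1. Total 1.
Augment source->R->P->dst: bottleneck 3. Total 4.
No augmenting path remains in the residual graph.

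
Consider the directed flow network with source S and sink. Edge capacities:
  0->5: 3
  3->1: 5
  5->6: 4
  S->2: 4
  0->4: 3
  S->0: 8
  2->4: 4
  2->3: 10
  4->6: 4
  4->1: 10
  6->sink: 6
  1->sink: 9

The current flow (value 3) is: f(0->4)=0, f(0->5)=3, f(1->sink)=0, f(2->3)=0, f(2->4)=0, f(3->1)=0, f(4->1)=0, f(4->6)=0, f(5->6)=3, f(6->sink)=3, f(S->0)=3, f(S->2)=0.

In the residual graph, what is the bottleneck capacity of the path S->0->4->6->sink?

3

Residual capacities along the path: S->0: 5, 0->4: 3, 4->6: 4, 6->sink: 3.
Minimum is 3.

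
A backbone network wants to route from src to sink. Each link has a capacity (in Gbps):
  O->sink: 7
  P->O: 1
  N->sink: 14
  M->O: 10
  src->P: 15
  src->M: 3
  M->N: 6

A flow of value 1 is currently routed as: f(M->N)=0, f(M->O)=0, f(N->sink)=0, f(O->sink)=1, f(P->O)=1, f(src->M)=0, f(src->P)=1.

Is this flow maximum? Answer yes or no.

Residual path src->M->O->sink has bottleneck 3 > 0.
Pushing 3 along it raises the flow to 4, so the given flow is not maximum.

No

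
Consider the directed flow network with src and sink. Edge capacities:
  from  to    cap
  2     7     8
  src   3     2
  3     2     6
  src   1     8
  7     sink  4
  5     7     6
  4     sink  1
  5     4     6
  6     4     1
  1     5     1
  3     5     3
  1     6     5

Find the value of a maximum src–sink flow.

4

Augment src->3->2->7->sink: bottleneck 2. Total 2.
Augment src->1->5->7->sink: bottleneck 1. Total 3.
Augment src->1->6->4->sink: bottleneck 1. Total 4.
No augmenting path remains in the residual graph.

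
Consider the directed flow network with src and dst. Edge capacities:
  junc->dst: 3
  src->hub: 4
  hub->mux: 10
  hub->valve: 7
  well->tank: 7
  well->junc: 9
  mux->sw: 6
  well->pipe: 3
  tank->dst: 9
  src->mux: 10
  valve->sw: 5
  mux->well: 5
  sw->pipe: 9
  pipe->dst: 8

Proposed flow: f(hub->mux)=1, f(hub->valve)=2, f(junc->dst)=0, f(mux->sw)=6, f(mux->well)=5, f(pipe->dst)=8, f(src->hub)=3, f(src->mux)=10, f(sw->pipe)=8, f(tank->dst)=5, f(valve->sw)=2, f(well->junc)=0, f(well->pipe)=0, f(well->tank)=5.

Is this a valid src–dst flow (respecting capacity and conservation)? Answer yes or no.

Every edge has 0 ≤ f(e) ≤ cap(e).
At each intermediate node, inflow equals outflow.

Yes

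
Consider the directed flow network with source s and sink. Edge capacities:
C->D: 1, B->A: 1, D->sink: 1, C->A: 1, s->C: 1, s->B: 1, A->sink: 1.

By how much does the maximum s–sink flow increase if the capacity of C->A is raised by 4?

Original max flow = 2.
Edge C->A does not cross the min cut (source side {s}), so extra capacity there cannot help.
New max flow = 2. Increase = 0.

0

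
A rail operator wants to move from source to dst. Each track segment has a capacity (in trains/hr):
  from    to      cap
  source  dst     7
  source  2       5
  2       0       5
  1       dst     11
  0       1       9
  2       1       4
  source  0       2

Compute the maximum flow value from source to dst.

Augment source→dst: bottleneck 7. Total 7.
Augment source→2→1→dst: bottleneck 4. Total 11.
Augment source→0→1→dst: bottleneck 2. Total 13.
Augment source→2→0→1→dst: bottleneck 1. Total 14.
No augmenting path remains in the residual graph.

14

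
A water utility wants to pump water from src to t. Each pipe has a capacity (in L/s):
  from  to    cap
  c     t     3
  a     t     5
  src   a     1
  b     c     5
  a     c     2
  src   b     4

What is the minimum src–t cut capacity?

4

Max flow = 4 (via 2 augmenting paths).
In the residual at optimum, the set reachable from src is {b, c, src}.
Cut edges: src->a (cap 1), c->t (cap 3). Sum = 4.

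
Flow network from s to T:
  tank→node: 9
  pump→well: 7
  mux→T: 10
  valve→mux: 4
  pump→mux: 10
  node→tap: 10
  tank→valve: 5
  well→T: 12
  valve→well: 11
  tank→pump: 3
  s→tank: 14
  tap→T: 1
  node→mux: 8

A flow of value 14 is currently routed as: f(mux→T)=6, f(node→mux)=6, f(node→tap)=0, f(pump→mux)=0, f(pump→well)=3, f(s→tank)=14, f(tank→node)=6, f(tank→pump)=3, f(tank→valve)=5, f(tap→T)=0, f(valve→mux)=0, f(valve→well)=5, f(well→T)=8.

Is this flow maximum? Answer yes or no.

Yes

Residual reachable from s: {s}; T is not reachable.
Saturated cut: s→tank with total capacity 14 = current flow value. Flow is maximum.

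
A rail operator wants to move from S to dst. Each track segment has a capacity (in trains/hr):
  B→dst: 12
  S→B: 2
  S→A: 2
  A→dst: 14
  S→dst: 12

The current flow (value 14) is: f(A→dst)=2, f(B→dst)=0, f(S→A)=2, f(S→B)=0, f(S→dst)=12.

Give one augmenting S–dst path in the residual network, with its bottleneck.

Residual along S→B→dst: S→B: 2, B→dst: 12.
Bottleneck = min = 2.

S→B→dst, bottleneck 2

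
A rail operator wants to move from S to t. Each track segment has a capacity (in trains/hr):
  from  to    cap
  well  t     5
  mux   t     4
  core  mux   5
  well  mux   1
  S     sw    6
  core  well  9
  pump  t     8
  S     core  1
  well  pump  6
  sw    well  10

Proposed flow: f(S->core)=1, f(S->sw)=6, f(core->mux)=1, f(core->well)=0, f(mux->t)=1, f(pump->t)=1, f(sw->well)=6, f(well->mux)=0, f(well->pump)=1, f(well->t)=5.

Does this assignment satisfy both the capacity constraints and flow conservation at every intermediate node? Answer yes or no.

Yes

Every edge has 0 ≤ f(e) ≤ cap(e).
At each intermediate node, inflow equals outflow.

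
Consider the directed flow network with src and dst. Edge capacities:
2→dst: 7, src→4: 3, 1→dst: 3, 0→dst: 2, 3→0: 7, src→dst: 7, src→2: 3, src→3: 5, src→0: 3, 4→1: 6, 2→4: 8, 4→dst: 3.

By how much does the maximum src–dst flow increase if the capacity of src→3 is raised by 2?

Original max flow = 15.
Edge src→3 does not cross the min cut (source side {0, 3, src}), so extra capacity there cannot help.
New max flow = 15. Increase = 0.

0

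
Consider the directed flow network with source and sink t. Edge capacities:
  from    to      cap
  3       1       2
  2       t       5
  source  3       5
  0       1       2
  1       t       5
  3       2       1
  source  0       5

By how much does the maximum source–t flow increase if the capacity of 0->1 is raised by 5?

1

Original max flow = 5.
After raising cap(0->1), augmenting paths through that edge carry 1 more unit.
New max flow = 6. Increase = 1.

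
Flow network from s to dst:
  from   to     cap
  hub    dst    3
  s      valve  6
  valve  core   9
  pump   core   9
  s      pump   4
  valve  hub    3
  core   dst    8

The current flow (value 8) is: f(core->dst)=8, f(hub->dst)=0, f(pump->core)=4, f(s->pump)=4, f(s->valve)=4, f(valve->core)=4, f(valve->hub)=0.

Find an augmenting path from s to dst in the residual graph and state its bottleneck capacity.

Residual along s->valve->hub->dst: s->valve: 2, valve->hub: 3, hub->dst: 3.
Bottleneck = min = 2.

s->valve->hub->dst, bottleneck 2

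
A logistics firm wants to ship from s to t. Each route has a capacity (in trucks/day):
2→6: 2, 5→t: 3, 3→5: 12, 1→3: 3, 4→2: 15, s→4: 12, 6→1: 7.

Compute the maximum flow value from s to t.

Augment s→4→2→6→1→3→5→t: bottleneck 2. Total 2.
No augmenting path remains in the residual graph.

2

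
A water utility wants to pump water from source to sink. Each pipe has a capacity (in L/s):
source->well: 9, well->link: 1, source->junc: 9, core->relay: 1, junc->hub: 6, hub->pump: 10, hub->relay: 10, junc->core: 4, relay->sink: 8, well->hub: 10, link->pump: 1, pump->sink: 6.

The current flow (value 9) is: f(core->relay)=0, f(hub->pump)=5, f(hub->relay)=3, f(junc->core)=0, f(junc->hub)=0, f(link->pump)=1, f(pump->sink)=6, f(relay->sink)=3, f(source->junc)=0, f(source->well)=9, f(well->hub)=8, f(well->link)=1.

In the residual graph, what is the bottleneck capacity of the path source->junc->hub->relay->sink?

5

Residual capacities along the path: source->junc: 9, junc->hub: 6, hub->relay: 7, relay->sink: 5.
Minimum is 5.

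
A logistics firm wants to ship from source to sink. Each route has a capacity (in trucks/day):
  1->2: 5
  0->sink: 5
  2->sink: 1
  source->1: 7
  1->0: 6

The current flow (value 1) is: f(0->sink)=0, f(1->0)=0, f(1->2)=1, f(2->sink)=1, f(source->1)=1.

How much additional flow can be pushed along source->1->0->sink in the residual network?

5

Residual capacities along the path: source->1: 6, 1->0: 6, 0->sink: 5.
Minimum is 5.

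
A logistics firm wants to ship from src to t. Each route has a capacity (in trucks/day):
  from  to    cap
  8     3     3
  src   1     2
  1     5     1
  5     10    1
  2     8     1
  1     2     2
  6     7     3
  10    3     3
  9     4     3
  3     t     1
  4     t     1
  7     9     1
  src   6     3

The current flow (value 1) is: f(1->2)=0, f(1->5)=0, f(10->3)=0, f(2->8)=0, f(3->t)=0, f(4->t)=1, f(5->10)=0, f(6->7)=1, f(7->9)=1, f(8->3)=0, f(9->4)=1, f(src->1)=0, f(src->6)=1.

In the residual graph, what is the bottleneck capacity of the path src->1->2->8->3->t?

1

Residual capacities along the path: src->1: 2, 1->2: 2, 2->8: 1, 8->3: 3, 3->t: 1.
Minimum is 1.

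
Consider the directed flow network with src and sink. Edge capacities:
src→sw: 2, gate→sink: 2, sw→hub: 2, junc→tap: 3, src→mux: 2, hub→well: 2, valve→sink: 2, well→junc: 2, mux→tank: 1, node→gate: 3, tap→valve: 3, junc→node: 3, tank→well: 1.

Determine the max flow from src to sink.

Augment src→mux→tank→well→junc→node→gate→sink: bottleneck 1. Total 1.
Augment src→sw→hub→well→junc→node→gate→sink: bottleneck 1. Total 2.
No augmenting path remains in the residual graph.

2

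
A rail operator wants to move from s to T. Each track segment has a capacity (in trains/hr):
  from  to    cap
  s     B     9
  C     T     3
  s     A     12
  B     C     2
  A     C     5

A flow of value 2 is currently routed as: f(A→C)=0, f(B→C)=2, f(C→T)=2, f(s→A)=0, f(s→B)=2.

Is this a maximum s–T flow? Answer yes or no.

Residual path s→A→C→T has bottleneck 1 > 0.
Pushing 1 along it raises the flow to 3, so the given flow is not maximum.

No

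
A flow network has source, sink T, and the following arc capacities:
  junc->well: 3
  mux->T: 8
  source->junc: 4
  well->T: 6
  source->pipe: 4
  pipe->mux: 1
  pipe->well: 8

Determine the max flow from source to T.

Augment source->pipe->mux->T: bottleneck 1. Total 1.
Augment source->pipe->well->T: bottleneck 3. Total 4.
Augment source->junc->well->T: bottleneck 3. Total 7.
No augmenting path remains in the residual graph.

7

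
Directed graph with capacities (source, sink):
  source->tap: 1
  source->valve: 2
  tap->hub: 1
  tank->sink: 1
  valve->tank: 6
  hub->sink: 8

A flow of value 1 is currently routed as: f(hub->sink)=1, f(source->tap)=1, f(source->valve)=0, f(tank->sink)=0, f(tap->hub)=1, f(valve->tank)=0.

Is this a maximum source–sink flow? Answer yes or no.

No

Residual path source->valve->tank->sink has bottleneck 1 > 0.
Pushing 1 along it raises the flow to 2, so the given flow is not maximum.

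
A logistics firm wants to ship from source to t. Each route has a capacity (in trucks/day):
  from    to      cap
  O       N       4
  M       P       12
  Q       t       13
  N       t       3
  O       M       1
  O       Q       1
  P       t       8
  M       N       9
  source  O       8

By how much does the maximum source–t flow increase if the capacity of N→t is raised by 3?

Original max flow = 5.
After raising cap(N→t), augmenting paths through that edge carry 1 more unit.
New max flow = 6. Increase = 1.

1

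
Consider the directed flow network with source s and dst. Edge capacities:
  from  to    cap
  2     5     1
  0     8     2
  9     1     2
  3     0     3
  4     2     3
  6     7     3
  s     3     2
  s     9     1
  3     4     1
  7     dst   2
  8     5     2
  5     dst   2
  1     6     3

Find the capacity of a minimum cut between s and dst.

Max flow = 3 (via 2 augmenting paths).
In the residual at optimum, the set reachable from s is {s}.
Cut edges: s→3 (cap 2), s→9 (cap 1). Sum = 3.

3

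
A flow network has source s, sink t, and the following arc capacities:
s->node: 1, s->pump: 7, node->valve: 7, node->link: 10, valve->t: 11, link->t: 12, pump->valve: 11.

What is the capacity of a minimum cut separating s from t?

8

Max flow = 8 (via 2 augmenting paths).
In the residual at optimum, the set reachable from s is {s}.
Cut edges: s->pump (cap 7), s->node (cap 1). Sum = 8.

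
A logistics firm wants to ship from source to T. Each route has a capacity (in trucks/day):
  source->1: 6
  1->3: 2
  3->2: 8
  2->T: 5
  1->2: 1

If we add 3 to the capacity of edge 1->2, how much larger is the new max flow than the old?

Original max flow = 3.
After raising cap(1->2), augmenting paths through that edge carry 2 more units.
New max flow = 5. Increase = 2.

2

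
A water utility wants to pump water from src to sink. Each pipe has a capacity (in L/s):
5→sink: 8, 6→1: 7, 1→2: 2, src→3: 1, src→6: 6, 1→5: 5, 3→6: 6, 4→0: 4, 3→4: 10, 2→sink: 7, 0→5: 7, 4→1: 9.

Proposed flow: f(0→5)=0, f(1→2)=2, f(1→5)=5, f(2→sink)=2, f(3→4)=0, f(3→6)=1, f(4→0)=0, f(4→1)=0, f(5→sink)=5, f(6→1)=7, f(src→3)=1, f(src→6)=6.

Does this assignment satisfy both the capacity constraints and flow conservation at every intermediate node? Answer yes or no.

Yes

Every edge has 0 ≤ f(e) ≤ cap(e).
At each intermediate node, inflow equals outflow.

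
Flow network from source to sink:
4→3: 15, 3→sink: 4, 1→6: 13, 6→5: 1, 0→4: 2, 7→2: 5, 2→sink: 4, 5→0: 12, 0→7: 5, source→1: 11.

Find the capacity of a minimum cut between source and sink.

Max flow = 1 (via 1 augmenting path).
In the residual at optimum, the set reachable from source is {1, 6, source}.
Cut edges: 6→5 (cap 1). Sum = 1.

1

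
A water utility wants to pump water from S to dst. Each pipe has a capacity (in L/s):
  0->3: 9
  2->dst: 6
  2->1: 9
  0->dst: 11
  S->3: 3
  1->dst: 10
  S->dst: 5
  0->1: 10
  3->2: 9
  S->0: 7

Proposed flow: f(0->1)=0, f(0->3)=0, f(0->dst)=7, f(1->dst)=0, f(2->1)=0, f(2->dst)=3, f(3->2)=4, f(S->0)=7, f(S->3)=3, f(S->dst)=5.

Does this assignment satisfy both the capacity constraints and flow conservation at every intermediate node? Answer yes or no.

No

Conservation fails at 3: inflow 3 ≠ outflow 4.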